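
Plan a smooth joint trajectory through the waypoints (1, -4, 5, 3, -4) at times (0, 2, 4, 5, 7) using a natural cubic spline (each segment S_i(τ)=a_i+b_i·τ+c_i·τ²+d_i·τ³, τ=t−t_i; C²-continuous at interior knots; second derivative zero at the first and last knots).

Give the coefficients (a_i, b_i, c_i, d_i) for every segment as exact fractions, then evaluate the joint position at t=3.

Δ: Δ0=-5/2, Δ1=9/2, Δ2=-2, Δ3=-7/2
row 1: diag=8, rhs=42; c'=1/4, d'=21/4
row 2: denom=6−2·1/4=11/2; d'=(-39−2·21/4)/(11/2)=-9
row 3: denom=6−1·2/11=64/11; d'=(-9−1·-9)/(64/11)=0
back: M3=0
back: M2=-9−2/11·0=-9
back: M1=21/4−1/4·-9=15/2
M: M0=0, M1=15/2, M2=-9, M3=0, M4=0
seg 0: a=1, c=M0/2=0, d=(M1−M0)/(6·2)=5/8, b=Δ0−h0·(2M0+M1)/6=-5
seg 1: a=-4, c=M1/2=15/4, d=(M2−M1)/(6·2)=-11/8, b=Δ1−h1·(2M1+M2)/6=5/2
seg 2: a=5, c=M2/2=-9/2, d=(M3−M2)/(6·1)=3/2, b=Δ2−h2·(2M2+M3)/6=1
seg 3: a=3, c=M3/2=0, d=(M4−M3)/(6·2)=0, b=Δ3−h3·(2M3+M4)/6=-7/2
t_q=3 → seg 1, τ=1; S=-4+5/2·τ+15/4·τ²+-11/8·τ³=7/8

  seg 0: a=1 b=-5 c=0 d=5/8
  seg 1: a=-4 b=5/2 c=15/4 d=-11/8
  seg 2: a=5 b=1 c=-9/2 d=3/2
  seg 3: a=3 b=-7/2 c=0 d=0
S(3) = 7/8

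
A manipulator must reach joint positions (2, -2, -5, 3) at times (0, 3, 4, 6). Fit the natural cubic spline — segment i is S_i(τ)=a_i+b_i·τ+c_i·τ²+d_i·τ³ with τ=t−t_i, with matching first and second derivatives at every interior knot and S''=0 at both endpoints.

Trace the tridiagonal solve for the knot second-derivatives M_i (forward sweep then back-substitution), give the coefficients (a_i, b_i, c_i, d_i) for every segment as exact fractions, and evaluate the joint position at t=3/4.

Δ: Δ0=-4/3, Δ1=-3, Δ2=4
row 1: diag=8, rhs=-10; c'=1/8, d'=-5/4
row 2: denom=6−1·1/8=47/8; d'=(42−1·-5/4)/(47/8)=346/47
back: M2=346/47
back: M1=-5/4−1/8·346/47=-102/47
M: M0=0, M1=-102/47, M2=346/47, M3=0
seg 0: a=2, c=M0/2=0, d=(M1−M0)/(6·3)=-17/141, b=Δ0−h0·(2M0+M1)/6=-35/141
seg 1: a=-2, c=M1/2=-51/47, d=(M2−M1)/(6·1)=224/141, b=Δ1−h1·(2M1+M2)/6=-494/141
seg 2: a=-5, c=M2/2=173/47, d=(M3−M2)/(6·2)=-173/282, b=Δ2−h2·(2M2+M3)/6=-128/141
t_q=3/4 → seg 0, τ=3/4; S=2+-35/141·τ+0·τ²+-17/141·τ³=5303/3008

  seg 0: a=2 b=-35/141 c=0 d=-17/141
  seg 1: a=-2 b=-494/141 c=-51/47 d=224/141
  seg 2: a=-5 b=-128/141 c=173/47 d=-173/282
S(3/4) = 5303/3008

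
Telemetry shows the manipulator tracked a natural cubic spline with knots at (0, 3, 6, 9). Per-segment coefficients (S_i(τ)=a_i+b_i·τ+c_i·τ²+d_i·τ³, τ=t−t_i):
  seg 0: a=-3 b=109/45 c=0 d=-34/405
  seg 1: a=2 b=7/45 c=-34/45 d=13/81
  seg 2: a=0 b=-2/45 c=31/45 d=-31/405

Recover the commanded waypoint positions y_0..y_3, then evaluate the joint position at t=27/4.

y_0 = S_0(0) = a_0 = -3
y_1 = S_1(0) = a_1 = 2
y_2 = S_2(0) = a_2 = 0
y_3 = S_2(3) = 4
t_q=27/4 is in segment 2 (τ=3/4); S_2(τ)=103/320

y_0=-3 y_1=2 y_2=0 y_3=4
S(27/4) = 103/320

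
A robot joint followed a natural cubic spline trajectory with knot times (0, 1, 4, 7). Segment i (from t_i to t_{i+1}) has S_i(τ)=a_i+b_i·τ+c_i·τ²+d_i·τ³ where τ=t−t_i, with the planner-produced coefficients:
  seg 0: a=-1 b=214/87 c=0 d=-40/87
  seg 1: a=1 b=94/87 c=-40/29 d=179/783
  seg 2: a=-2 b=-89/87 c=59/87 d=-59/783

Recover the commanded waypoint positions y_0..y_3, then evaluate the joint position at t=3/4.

y_0 = S_0(0) = a_0 = -1
y_1 = S_1(0) = a_1 = 1
y_2 = S_2(0) = a_2 = -2
y_3 = S_2(3) = -1
t_q=3/4 is in segment 0 (τ=3/4); S_0(τ)=151/232

y_0=-1 y_1=1 y_2=-2 y_3=-1
S(3/4) = 151/232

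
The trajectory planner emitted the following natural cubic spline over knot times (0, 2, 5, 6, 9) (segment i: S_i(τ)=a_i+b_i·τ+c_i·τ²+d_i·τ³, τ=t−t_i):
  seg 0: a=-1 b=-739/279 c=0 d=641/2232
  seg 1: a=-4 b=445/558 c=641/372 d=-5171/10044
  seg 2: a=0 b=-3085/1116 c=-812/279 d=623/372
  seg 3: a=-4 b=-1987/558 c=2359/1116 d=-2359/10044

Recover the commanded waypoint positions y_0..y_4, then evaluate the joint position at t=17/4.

y_0 = S_0(0) = a_0 = -1
y_1 = S_1(0) = a_1 = -4
y_2 = S_2(0) = a_2 = 0
y_3 = S_3(0) = a_3 = -4
y_4 = S_3(3) = -2
t_q=17/4 is in segment 1 (τ=9/4); S_1(τ)=5185/7936

y_0=-1 y_1=-4 y_2=0 y_3=-4 y_4=-2
S(17/4) = 5185/7936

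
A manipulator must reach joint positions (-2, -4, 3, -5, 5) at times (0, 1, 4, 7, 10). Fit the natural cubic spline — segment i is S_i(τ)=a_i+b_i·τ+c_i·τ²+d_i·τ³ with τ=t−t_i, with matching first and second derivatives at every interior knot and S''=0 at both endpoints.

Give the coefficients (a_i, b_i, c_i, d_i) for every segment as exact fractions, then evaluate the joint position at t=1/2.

Δ: Δ0=-2, Δ1=7/3, Δ2=-8/3, Δ3=10/3
row 1: diag=8, rhs=26; c'=3/8, d'=13/4
row 2: denom=12−3·3/8=87/8; d'=(-30−3·13/4)/(87/8)=-106/29
row 3: denom=12−3·8/29=324/29; d'=(36−3·-106/29)/(324/29)=227/54
back: M3=227/54
back: M2=-106/29−8/29·227/54=-130/27
back: M1=13/4−3/8·-130/27=91/18
M: M0=0, M1=91/18, M2=-130/27, M3=227/54, M4=0
seg 0: a=-2, c=M0/2=0, d=(M1−M0)/(6·1)=91/108, b=Δ0−h0·(2M0+M1)/6=-307/108
seg 1: a=-4, c=M1/2=91/36, d=(M2−M1)/(6·3)=-533/972, b=Δ1−h1·(2M1+M2)/6=-17/54
seg 2: a=3, c=M2/2=-65/27, d=(M3−M2)/(6·3)=487/972, b=Δ2−h2·(2M2+M3)/6=5/108
seg 3: a=-5, c=M3/2=227/108, d=(M4−M3)/(6·3)=-227/972, b=Δ3−h3·(2M3+M4)/6=-47/54
t_q=1/2 → seg 0, τ=1/2; S=-2+-307/108·τ+0·τ²+91/108·τ³=-955/288

  seg 0: a=-2 b=-307/108 c=0 d=91/108
  seg 1: a=-4 b=-17/54 c=91/36 d=-533/972
  seg 2: a=3 b=5/108 c=-65/27 d=487/972
  seg 3: a=-5 b=-47/54 c=227/108 d=-227/972
S(1/2) = -955/288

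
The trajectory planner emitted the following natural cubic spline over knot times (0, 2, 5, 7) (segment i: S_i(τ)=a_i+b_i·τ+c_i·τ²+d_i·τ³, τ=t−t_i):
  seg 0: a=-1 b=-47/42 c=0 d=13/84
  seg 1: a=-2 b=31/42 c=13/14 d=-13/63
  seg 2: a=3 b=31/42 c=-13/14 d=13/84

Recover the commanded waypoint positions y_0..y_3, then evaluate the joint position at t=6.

y_0=-1 y_1=-2 y_2=3 y_3=2
S(6) = 83/28

y_0 = S_0(0) = a_0 = -1
y_1 = S_1(0) = a_1 = -2
y_2 = S_2(0) = a_2 = 3
y_3 = S_2(2) = 2
t_q=6 is in segment 2 (τ=1); S_2(τ)=83/28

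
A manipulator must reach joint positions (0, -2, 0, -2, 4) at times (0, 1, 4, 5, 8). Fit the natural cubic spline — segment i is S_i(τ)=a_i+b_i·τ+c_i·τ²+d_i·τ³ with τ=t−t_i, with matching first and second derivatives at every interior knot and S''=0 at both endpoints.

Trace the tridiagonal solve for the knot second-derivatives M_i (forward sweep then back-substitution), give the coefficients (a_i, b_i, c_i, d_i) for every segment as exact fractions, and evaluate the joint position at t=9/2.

  seg 0: a=0 b=-277/108 c=0 d=61/108
  seg 1: a=-2 b=-47/54 c=61/36 d=-383/972
  seg 2: a=0 b=-145/108 c=-50/27 d=43/36
  seg 3: a=-2 b=-79/54 c=187/108 d=-187/972
S(9/2) = -851/864

Δ: Δ0=-2, Δ1=2/3, Δ2=-2, Δ3=2
row 1: diag=8, rhs=16; c'=3/8, d'=2
row 2: denom=8−3·3/8=55/8; d'=(-16−3·2)/(55/8)=-16/5
row 3: denom=8−1·8/55=432/55; d'=(24−1·-16/5)/(432/55)=187/54
back: M3=187/54
back: M2=-16/5−8/55·187/54=-100/27
back: M1=2−3/8·-100/27=61/18
M: M0=0, M1=61/18, M2=-100/27, M3=187/54, M4=0
seg 0: a=0, c=M0/2=0, d=(M1−M0)/(6·1)=61/108, b=Δ0−h0·(2M0+M1)/6=-277/108
seg 1: a=-2, c=M1/2=61/36, d=(M2−M1)/(6·3)=-383/972, b=Δ1−h1·(2M1+M2)/6=-47/54
seg 2: a=0, c=M2/2=-50/27, d=(M3−M2)/(6·1)=43/36, b=Δ2−h2·(2M2+M3)/6=-145/108
seg 3: a=-2, c=M3/2=187/108, d=(M4−M3)/(6·3)=-187/972, b=Δ3−h3·(2M3+M4)/6=-79/54
t_q=9/2 → seg 2, τ=1/2; S=0+-145/108·τ+-50/27·τ²+43/36·τ³=-851/864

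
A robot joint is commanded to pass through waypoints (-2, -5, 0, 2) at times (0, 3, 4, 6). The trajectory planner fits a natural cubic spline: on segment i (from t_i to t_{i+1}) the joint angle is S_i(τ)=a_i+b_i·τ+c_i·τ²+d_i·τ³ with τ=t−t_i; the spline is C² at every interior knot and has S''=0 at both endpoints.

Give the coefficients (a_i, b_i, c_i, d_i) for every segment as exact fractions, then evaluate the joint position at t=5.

Δ: Δ0=-1, Δ1=5, Δ2=1
row 1: diag=8, rhs=36; c'=1/8, d'=9/2
row 2: denom=6−1·1/8=47/8; d'=(-24−1·9/2)/(47/8)=-228/47
back: M2=-228/47
back: M1=9/2−1/8·-228/47=240/47
M: M0=0, M1=240/47, M2=-228/47, M3=0
seg 0: a=-2, c=M0/2=0, d=(M1−M0)/(6·3)=40/141, b=Δ0−h0·(2M0+M1)/6=-167/47
seg 1: a=-5, c=M1/2=120/47, d=(M2−M1)/(6·1)=-78/47, b=Δ1−h1·(2M1+M2)/6=193/47
seg 2: a=0, c=M2/2=-114/47, d=(M3−M2)/(6·2)=19/47, b=Δ2−h2·(2M2+M3)/6=199/47
t_q=5 → seg 2, τ=1; S=0+199/47·τ+-114/47·τ²+19/47·τ³=104/47

  seg 0: a=-2 b=-167/47 c=0 d=40/141
  seg 1: a=-5 b=193/47 c=120/47 d=-78/47
  seg 2: a=0 b=199/47 c=-114/47 d=19/47
S(5) = 104/47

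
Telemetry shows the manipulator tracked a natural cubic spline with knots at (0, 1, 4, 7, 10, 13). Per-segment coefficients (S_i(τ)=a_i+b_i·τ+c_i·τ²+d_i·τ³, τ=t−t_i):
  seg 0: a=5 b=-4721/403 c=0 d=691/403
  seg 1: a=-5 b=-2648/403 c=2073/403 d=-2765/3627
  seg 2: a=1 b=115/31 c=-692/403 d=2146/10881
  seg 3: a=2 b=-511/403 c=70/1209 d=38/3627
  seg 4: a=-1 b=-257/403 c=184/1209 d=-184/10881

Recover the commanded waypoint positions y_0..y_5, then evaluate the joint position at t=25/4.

y_0 = S_0(0) = a_0 = 5
y_1 = S_1(0) = a_1 = -5
y_2 = S_2(0) = a_2 = 1
y_3 = S_3(0) = a_3 = 2
y_4 = S_4(0) = a_4 = -1
y_5 = S_4(3) = -2
t_q=25/4 is in segment 2 (τ=9/4); S_2(τ)=37403/12896

y_0=5 y_1=-5 y_2=1 y_3=2 y_4=-1 y_5=-2
S(25/4) = 37403/12896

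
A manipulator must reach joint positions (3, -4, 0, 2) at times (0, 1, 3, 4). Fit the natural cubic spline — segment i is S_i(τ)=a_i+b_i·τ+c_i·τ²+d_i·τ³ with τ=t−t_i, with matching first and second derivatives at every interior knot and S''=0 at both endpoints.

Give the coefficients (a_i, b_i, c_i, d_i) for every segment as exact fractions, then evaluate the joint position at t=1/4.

  seg 0: a=3 b=-139/16 c=0 d=27/16
  seg 1: a=-4 b=-29/8 c=81/16 d=-9/8
  seg 2: a=0 b=25/8 c=-27/16 d=9/16
S(1/4) = 875/1024

Δ: Δ0=-7, Δ1=2, Δ2=2
row 1: diag=6, rhs=54; c'=1/3, d'=9
row 2: denom=6−2·1/3=16/3; d'=(0−2·9)/(16/3)=-27/8
back: M2=-27/8
back: M1=9−1/3·-27/8=81/8
M: M0=0, M1=81/8, M2=-27/8, M3=0
seg 0: a=3, c=M0/2=0, d=(M1−M0)/(6·1)=27/16, b=Δ0−h0·(2M0+M1)/6=-139/16
seg 1: a=-4, c=M1/2=81/16, d=(M2−M1)/(6·2)=-9/8, b=Δ1−h1·(2M1+M2)/6=-29/8
seg 2: a=0, c=M2/2=-27/16, d=(M3−M2)/(6·1)=9/16, b=Δ2−h2·(2M2+M3)/6=25/8
t_q=1/4 → seg 0, τ=1/4; S=3+-139/16·τ+0·τ²+27/16·τ³=875/1024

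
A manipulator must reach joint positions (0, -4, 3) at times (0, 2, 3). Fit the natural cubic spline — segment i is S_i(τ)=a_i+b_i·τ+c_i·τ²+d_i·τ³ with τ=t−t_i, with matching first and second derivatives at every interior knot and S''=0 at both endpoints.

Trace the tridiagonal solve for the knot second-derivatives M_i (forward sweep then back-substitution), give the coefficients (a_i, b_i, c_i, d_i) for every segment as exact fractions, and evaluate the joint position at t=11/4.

  seg 0: a=0 b=-5 c=0 d=3/4
  seg 1: a=-4 b=4 c=9/2 d=-3/2
S(11/4) = 115/128

Δ: Δ0=-2, Δ1=7
row 1: diag=6, rhs=54; c'=1/6, d'=9
back: M1=9
M: M0=0, M1=9, M2=0
seg 0: a=0, c=M0/2=0, d=(M1−M0)/(6·2)=3/4, b=Δ0−h0·(2M0+M1)/6=-5
seg 1: a=-4, c=M1/2=9/2, d=(M2−M1)/(6·1)=-3/2, b=Δ1−h1·(2M1+M2)/6=4
t_q=11/4 → seg 1, τ=3/4; S=-4+4·τ+9/2·τ²+-3/2·τ³=115/128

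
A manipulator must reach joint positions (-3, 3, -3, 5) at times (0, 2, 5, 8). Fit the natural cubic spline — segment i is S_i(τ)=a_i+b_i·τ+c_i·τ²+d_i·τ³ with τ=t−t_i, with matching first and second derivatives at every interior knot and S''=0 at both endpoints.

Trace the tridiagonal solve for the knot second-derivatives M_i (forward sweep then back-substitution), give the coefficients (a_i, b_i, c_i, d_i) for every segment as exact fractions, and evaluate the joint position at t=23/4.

Δ: Δ0=3, Δ1=-2, Δ2=8/3
row 1: diag=10, rhs=-30; c'=3/10, d'=-3
row 2: denom=12−3·3/10=111/10; d'=(28−3·-3)/(111/10)=10/3
back: M2=10/3
back: M1=-3−3/10·10/3=-4
M: M0=0, M1=-4, M2=10/3, M3=0
seg 0: a=-3, c=M0/2=0, d=(M1−M0)/(6·2)=-1/3, b=Δ0−h0·(2M0+M1)/6=13/3
seg 1: a=3, c=M1/2=-2, d=(M2−M1)/(6·3)=11/27, b=Δ1−h1·(2M1+M2)/6=1/3
seg 2: a=-3, c=M2/2=5/3, d=(M3−M2)/(6·3)=-5/27, b=Δ2−h2·(2M2+M3)/6=-2/3
t_q=23/4 → seg 2, τ=3/4; S=-3+-2/3·τ+5/3·τ²+-5/27·τ³=-169/64

  seg 0: a=-3 b=13/3 c=0 d=-1/3
  seg 1: a=3 b=1/3 c=-2 d=11/27
  seg 2: a=-3 b=-2/3 c=5/3 d=-5/27
S(23/4) = -169/64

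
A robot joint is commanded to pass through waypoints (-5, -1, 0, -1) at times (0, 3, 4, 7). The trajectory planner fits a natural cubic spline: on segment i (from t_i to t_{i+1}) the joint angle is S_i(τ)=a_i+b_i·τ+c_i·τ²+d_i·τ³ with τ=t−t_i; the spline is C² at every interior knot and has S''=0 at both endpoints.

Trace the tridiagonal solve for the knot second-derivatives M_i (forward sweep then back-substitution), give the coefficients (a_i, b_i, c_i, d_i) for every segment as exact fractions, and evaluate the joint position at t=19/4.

  seg 0: a=-5 b=88/63 c=0 d=-4/567
  seg 1: a=-1 b=76/63 c=-4/63 d=-1/7
  seg 2: a=0 b=41/63 c=-31/63 d=31/567
S(19/4) = 15/64

Δ: Δ0=4/3, Δ1=1, Δ2=-1/3
row 1: diag=8, rhs=-2; c'=1/8, d'=-1/4
row 2: denom=8−1·1/8=63/8; d'=(-8−1·-1/4)/(63/8)=-62/63
back: M2=-62/63
back: M1=-1/4−1/8·-62/63=-8/63
M: M0=0, M1=-8/63, M2=-62/63, M3=0
seg 0: a=-5, c=M0/2=0, d=(M1−M0)/(6·3)=-4/567, b=Δ0−h0·(2M0+M1)/6=88/63
seg 1: a=-1, c=M1/2=-4/63, d=(M2−M1)/(6·1)=-1/7, b=Δ1−h1·(2M1+M2)/6=76/63
seg 2: a=0, c=M2/2=-31/63, d=(M3−M2)/(6·3)=31/567, b=Δ2−h2·(2M2+M3)/6=41/63
t_q=19/4 → seg 2, τ=3/4; S=0+41/63·τ+-31/63·τ²+31/567·τ³=15/64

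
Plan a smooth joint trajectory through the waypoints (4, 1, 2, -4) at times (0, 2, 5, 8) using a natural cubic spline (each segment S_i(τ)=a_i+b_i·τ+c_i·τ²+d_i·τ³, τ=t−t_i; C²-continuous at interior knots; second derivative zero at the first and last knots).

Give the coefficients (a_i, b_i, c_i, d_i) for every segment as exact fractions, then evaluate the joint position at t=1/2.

Δ: Δ0=-3/2, Δ1=1/3, Δ2=-2
row 1: diag=10, rhs=11; c'=3/10, d'=11/10
row 2: denom=12−3·3/10=111/10; d'=(-14−3·11/10)/(111/10)=-173/111
back: M2=-173/111
back: M1=11/10−3/10·-173/111=58/37
M: M0=0, M1=58/37, M2=-173/111, M3=0
seg 0: a=4, c=M0/2=0, d=(M1−M0)/(6·2)=29/222, b=Δ0−h0·(2M0+M1)/6=-449/222
seg 1: a=1, c=M1/2=29/37, d=(M2−M1)/(6·3)=-347/1998, b=Δ1−h1·(2M1+M2)/6=-101/222
seg 2: a=2, c=M2/2=-173/222, d=(M3−M2)/(6·3)=173/1998, b=Δ2−h2·(2M2+M3)/6=-49/111
t_q=1/2 → seg 0, τ=1/2; S=4+-449/222·τ+0·τ²+29/222·τ³=1779/592

  seg 0: a=4 b=-449/222 c=0 d=29/222
  seg 1: a=1 b=-101/222 c=29/37 d=-347/1998
  seg 2: a=2 b=-49/111 c=-173/222 d=173/1998
S(1/2) = 1779/592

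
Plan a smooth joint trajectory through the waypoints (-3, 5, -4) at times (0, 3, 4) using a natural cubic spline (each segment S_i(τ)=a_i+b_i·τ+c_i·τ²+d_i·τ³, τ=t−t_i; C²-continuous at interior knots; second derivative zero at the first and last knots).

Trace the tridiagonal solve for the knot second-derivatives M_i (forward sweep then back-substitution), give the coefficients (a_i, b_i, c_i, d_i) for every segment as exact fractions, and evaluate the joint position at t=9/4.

  seg 0: a=-3 b=169/24 c=0 d=-35/72
  seg 1: a=5 b=-73/12 c=-35/8 d=35/24
S(9/4) = 3741/512

Δ: Δ0=8/3, Δ1=-9
row 1: diag=8, rhs=-70; c'=1/8, d'=-35/4
back: M1=-35/4
M: M0=0, M1=-35/4, M2=0
seg 0: a=-3, c=M0/2=0, d=(M1−M0)/(6·3)=-35/72, b=Δ0−h0·(2M0+M1)/6=169/24
seg 1: a=5, c=M1/2=-35/8, d=(M2−M1)/(6·1)=35/24, b=Δ1−h1·(2M1+M2)/6=-73/12
t_q=9/4 → seg 0, τ=9/4; S=-3+169/24·τ+0·τ²+-35/72·τ³=3741/512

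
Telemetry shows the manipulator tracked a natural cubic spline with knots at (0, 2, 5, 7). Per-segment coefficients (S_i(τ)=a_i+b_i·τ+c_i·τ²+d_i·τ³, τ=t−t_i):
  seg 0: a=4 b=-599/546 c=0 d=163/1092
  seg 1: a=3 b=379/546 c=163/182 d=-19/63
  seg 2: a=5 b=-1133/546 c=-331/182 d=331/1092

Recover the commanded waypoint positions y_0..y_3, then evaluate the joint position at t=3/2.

y_0=4 y_1=3 y_2=5 y_3=-4
S(3/2) = 1189/416

y_0 = S_0(0) = a_0 = 4
y_1 = S_1(0) = a_1 = 3
y_2 = S_2(0) = a_2 = 5
y_3 = S_2(2) = -4
t_q=3/2 is in segment 0 (τ=3/2); S_0(τ)=1189/416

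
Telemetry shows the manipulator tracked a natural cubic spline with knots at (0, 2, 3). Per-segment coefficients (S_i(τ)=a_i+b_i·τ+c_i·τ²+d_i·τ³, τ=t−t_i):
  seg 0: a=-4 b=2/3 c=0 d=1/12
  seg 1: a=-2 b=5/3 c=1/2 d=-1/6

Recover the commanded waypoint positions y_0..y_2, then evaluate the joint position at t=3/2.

y_0=-4 y_1=-2 y_2=0
S(3/2) = -87/32

y_0 = S_0(0) = a_0 = -4
y_1 = S_1(0) = a_1 = -2
y_2 = S_1(1) = 0
t_q=3/2 is in segment 0 (τ=3/2); S_0(τ)=-87/32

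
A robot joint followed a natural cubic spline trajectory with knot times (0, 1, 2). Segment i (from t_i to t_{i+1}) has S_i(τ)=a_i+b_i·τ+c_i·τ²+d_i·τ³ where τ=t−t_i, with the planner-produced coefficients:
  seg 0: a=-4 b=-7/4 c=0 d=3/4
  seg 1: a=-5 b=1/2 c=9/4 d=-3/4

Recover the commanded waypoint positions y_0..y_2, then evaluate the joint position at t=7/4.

y_0 = S_0(0) = a_0 = -4
y_1 = S_1(0) = a_1 = -5
y_2 = S_1(1) = -3
t_q=7/4 is in segment 1 (τ=3/4); S_1(τ)=-941/256

y_0=-4 y_1=-5 y_2=-3
S(7/4) = -941/256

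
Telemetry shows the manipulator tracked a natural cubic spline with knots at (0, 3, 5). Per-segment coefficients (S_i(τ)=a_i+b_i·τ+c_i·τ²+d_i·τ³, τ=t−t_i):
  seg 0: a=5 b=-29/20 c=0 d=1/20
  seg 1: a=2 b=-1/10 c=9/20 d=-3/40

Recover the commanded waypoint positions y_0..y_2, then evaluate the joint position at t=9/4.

y_0 = S_0(0) = a_0 = 5
y_1 = S_1(0) = a_1 = 2
y_2 = S_1(2) = 3
t_q=9/4 is in segment 0 (τ=9/4); S_0(τ)=2953/1280

y_0=5 y_1=2 y_2=3
S(9/4) = 2953/1280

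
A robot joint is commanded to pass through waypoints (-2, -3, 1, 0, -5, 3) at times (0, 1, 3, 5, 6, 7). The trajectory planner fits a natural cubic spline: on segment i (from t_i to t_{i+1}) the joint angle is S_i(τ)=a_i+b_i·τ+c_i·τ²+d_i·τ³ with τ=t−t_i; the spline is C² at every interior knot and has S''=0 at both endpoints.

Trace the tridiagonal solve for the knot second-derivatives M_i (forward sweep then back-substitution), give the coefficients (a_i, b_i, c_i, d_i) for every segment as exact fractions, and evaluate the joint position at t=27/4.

Δ: Δ0=-1, Δ1=2, Δ2=-1/2, Δ3=-5, Δ4=8
row 1: diag=6, rhs=18; c'=1/3, d'=3
row 2: denom=8−2·1/3=22/3; d'=(-15−2·3)/(22/3)=-63/22
row 3: denom=6−2·3/11=60/11; d'=(-27−2·-63/22)/(60/11)=-39/10
row 4: denom=4−1·11/60=229/60; d'=(78−1·-39/10)/(229/60)=4914/229
back: M4=4914/229
back: M3=-39/10−11/60·4914/229=-1794/229
back: M2=-63/22−3/11·-1794/229=-333/458
back: M1=3−1/3·-333/458=1485/458
M: M0=0, M1=1485/458, M2=-333/458, M3=-1794/229, M4=4914/229, M5=0
seg 0: a=-2, c=M0/2=0, d=(M1−M0)/(6·1)=495/916, b=Δ0−h0·(2M0+M1)/6=-1411/916
seg 1: a=-3, c=M1/2=1485/916, d=(M2−M1)/(6·2)=-303/916, b=Δ1−h1·(2M1+M2)/6=37/458
seg 2: a=1, c=M2/2=-333/916, d=(M3−M2)/(6·2)=-1085/1832, b=Δ2−h2·(2M2+M3)/6=1189/458
seg 3: a=0, c=M3/2=-897/229, d=(M4−M3)/(6·1)=1118/229, b=Δ3−h3·(2M3+M4)/6=-1366/229
seg 4: a=-5, c=M4/2=2457/229, d=(M5−M4)/(6·1)=-819/229, b=Δ4−h4·(2M4+M5)/6=194/229
t_q=27/4 → seg 4, τ=3/4; S=-5+194/229·τ+2457/229·τ²+-819/229·τ³=2371/14656

  seg 0: a=-2 b=-1411/916 c=0 d=495/916
  seg 1: a=-3 b=37/458 c=1485/916 d=-303/916
  seg 2: a=1 b=1189/458 c=-333/916 d=-1085/1832
  seg 3: a=0 b=-1366/229 c=-897/229 d=1118/229
  seg 4: a=-5 b=194/229 c=2457/229 d=-819/229
S(27/4) = 2371/14656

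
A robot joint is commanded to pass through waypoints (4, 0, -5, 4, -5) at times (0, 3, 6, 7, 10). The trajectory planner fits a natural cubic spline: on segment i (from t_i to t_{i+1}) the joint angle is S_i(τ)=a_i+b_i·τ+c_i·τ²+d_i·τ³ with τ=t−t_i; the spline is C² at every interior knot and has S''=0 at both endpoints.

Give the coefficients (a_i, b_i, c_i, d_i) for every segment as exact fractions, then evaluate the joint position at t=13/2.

  seg 0: a=4 b=3/76 c=0 d=-313/2052
  seg 1: a=0 b=-155/38 c=-313/228 d=1489/2052
  seg 2: a=-5 b=553/76 c=98/19 d=-261/76
  seg 3: a=4 b=277/38 c=-391/76 d=391/684
S(13/2) = -305/608

Δ: Δ0=-4/3, Δ1=-5/3, Δ2=9, Δ3=-3
row 1: diag=12, rhs=-2; c'=1/4, d'=-1/6
row 2: denom=8−3·1/4=29/4; d'=(64−3·-1/6)/(29/4)=258/29
row 3: denom=8−1·4/29=228/29; d'=(-72−1·258/29)/(228/29)=-391/38
back: M3=-391/38
back: M2=258/29−4/29·-391/38=196/19
back: M1=-1/6−1/4·196/19=-313/114
M: M0=0, M1=-313/114, M2=196/19, M3=-391/38, M4=0
seg 0: a=4, c=M0/2=0, d=(M1−M0)/(6·3)=-313/2052, b=Δ0−h0·(2M0+M1)/6=3/76
seg 1: a=0, c=M1/2=-313/228, d=(M2−M1)/(6·3)=1489/2052, b=Δ1−h1·(2M1+M2)/6=-155/38
seg 2: a=-5, c=M2/2=98/19, d=(M3−M2)/(6·1)=-261/76, b=Δ2−h2·(2M2+M3)/6=553/76
seg 3: a=4, c=M3/2=-391/76, d=(M4−M3)/(6·3)=391/684, b=Δ3−h3·(2M3+M4)/6=277/38
t_q=13/2 → seg 2, τ=1/2; S=-5+553/76·τ+98/19·τ²+-261/76·τ³=-305/608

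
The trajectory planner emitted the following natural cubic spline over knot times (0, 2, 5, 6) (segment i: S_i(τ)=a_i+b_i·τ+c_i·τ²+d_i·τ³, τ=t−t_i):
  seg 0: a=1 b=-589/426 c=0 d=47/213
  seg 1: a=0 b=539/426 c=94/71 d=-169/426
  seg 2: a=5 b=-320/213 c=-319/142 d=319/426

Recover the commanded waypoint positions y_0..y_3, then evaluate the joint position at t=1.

y_0 = S_0(0) = a_0 = 1
y_1 = S_1(0) = a_1 = 0
y_2 = S_2(0) = a_2 = 5
y_3 = S_2(1) = 2
t_q=1 is in segment 0 (τ=1); S_0(τ)=-23/142

y_0=1 y_1=0 y_2=5 y_3=2
S(1) = -23/142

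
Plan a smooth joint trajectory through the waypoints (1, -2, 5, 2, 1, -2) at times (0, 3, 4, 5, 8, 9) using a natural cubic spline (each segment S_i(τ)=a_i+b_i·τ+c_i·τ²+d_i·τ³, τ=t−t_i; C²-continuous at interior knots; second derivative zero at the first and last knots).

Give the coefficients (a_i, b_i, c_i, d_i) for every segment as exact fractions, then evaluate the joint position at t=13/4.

Δ: Δ0=-1, Δ1=7, Δ2=-3, Δ3=-1/3, Δ4=-3
row 1: diag=8, rhs=48; c'=1/8, d'=6
row 2: denom=4−1·1/8=31/8; d'=(-60−1·6)/(31/8)=-528/31
row 3: denom=8−1·8/31=240/31; d'=(16−1·-528/31)/(240/31)=64/15
row 4: denom=8−3·31/80=547/80; d'=(-16−3·64/15)/(547/80)=-2304/547
back: M4=-2304/547
back: M3=64/15−31/80·-2304/547=9680/1641
back: M2=-528/31−8/31·9680/1641=-30448/1641
back: M1=6−1/8·-30448/1641=13652/1641
M: M0=0, M1=13652/1641, M2=-30448/1641, M3=9680/1641, M4=-2304/547, M5=0
seg 0: a=1, c=M0/2=0, d=(M1−M0)/(6·3)=6826/14769, b=Δ0−h0·(2M0+M1)/6=-8467/1641
seg 1: a=-2, c=M1/2=6826/1641, d=(M2−M1)/(6·1)=-2450/547, b=Δ1−h1·(2M1+M2)/6=12011/1641
seg 2: a=5, c=M2/2=-15224/1641, d=(M3−M2)/(6·1)=6688/1641, b=Δ2−h2·(2M2+M3)/6=3613/1641
seg 3: a=2, c=M3/2=4840/1641, d=(M4−M3)/(6·3)=-8296/14769, b=Δ3−h3·(2M3+M4)/6=-2257/547
seg 4: a=1, c=M4/2=-1152/547, d=(M5−M4)/(6·1)=384/547, b=Δ4−h4·(2M4+M5)/6=-873/547
t_q=13/4 → seg 1, τ=1/4; S=-2+12011/1641·τ+6826/1641·τ²+-2450/547·τ³=347/17504

  seg 0: a=1 b=-8467/1641 c=0 d=6826/14769
  seg 1: a=-2 b=12011/1641 c=6826/1641 d=-2450/547
  seg 2: a=5 b=3613/1641 c=-15224/1641 d=6688/1641
  seg 3: a=2 b=-2257/547 c=4840/1641 d=-8296/14769
  seg 4: a=1 b=-873/547 c=-1152/547 d=384/547
S(13/4) = 347/17504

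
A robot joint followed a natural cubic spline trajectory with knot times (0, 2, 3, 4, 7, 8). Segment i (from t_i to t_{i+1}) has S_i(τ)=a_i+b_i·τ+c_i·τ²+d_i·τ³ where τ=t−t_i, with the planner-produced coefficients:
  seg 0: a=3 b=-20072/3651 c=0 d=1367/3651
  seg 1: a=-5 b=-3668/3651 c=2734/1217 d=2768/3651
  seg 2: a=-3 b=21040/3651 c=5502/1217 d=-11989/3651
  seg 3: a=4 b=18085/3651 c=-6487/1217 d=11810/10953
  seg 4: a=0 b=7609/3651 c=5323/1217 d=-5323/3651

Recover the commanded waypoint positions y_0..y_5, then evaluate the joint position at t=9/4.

y_0 = S_0(0) = a_0 = 3
y_1 = S_1(0) = a_1 = -5
y_2 = S_2(0) = a_2 = -3
y_3 = S_3(0) = a_3 = 4
y_4 = S_4(0) = a_4 = 0
y_5 = S_4(1) = 5
t_q=9/4 is in segment 1 (τ=1/4); S_1(τ)=-49643/9736

y_0=3 y_1=-5 y_2=-3 y_3=4 y_4=0 y_5=5
S(9/4) = -49643/9736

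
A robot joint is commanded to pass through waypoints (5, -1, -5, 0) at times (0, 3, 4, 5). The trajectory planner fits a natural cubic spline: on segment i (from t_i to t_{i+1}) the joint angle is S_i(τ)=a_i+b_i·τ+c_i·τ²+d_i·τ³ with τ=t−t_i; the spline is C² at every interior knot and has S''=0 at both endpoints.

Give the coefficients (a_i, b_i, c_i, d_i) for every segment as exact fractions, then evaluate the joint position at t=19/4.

  seg 0: a=5 b=-11/31 c=0 d=-17/93
  seg 1: a=-1 b=-164/31 c=-51/31 d=91/31
  seg 2: a=-5 b=7/31 c=222/31 d=-74/31
S(19/4) = -1795/992

Δ: Δ0=-2, Δ1=-4, Δ2=5
row 1: diag=8, rhs=-12; c'=1/8, d'=-3/2
row 2: denom=4−1·1/8=31/8; d'=(54−1·-3/2)/(31/8)=444/31
back: M2=444/31
back: M1=-3/2−1/8·444/31=-102/31
M: M0=0, M1=-102/31, M2=444/31, M3=0
seg 0: a=5, c=M0/2=0, d=(M1−M0)/(6·3)=-17/93, b=Δ0−h0·(2M0+M1)/6=-11/31
seg 1: a=-1, c=M1/2=-51/31, d=(M2−M1)/(6·1)=91/31, b=Δ1−h1·(2M1+M2)/6=-164/31
seg 2: a=-5, c=M2/2=222/31, d=(M3−M2)/(6·1)=-74/31, b=Δ2−h2·(2M2+M3)/6=7/31
t_q=19/4 → seg 2, τ=3/4; S=-5+7/31·τ+222/31·τ²+-74/31·τ³=-1795/992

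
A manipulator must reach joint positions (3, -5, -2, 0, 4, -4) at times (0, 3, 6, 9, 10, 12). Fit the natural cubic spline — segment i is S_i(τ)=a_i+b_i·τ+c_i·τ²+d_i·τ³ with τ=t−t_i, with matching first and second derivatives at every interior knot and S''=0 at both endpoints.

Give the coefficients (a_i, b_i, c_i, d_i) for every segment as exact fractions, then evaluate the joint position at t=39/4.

Δ: Δ0=-8/3, Δ1=1, Δ2=2/3, Δ3=4, Δ4=-4
row 1: diag=12, rhs=22; c'=1/4, d'=11/6
row 2: denom=12−3·1/4=45/4; d'=(-2−3·11/6)/(45/4)=-2/3
row 3: denom=8−3·4/15=36/5; d'=(20−3·-2/3)/(36/5)=55/18
row 4: denom=6−1·5/36=211/36; d'=(-48−1·55/18)/(211/36)=-1838/211
back: M4=-1838/211
back: M3=55/18−5/36·-1838/211=900/211
back: M2=-2/3−4/15·900/211=-1142/633
back: M1=11/6−1/4·-1142/633=482/211
M: M0=0, M1=482/211, M2=-1142/633, M3=900/211, M4=-1838/211, M5=0
seg 0: a=3, c=M0/2=0, d=(M1−M0)/(6·3)=241/1899, b=Δ0−h0·(2M0+M1)/6=-2411/633
seg 1: a=-5, c=M1/2=241/211, d=(M2−M1)/(6·3)=-1294/5697, b=Δ1−h1·(2M1+M2)/6=-242/633
seg 2: a=-2, c=M2/2=-571/633, d=(M3−M2)/(6·3)=1921/5697, b=Δ2−h2·(2M2+M3)/6=214/633
seg 3: a=0, c=M3/2=450/211, d=(M4−M3)/(6·1)=-1369/633, b=Δ3−h3·(2M3+M4)/6=2551/633
seg 4: a=4, c=M4/2=-919/211, d=(M5−M4)/(6·2)=919/1266, b=Δ4−h4·(2M4+M5)/6=1144/633
t_q=39/4 → seg 3, τ=3/4; S=0+2551/633·τ+450/211·τ²+-1369/633·τ³=44695/13504

  seg 0: a=3 b=-2411/633 c=0 d=241/1899
  seg 1: a=-5 b=-242/633 c=241/211 d=-1294/5697
  seg 2: a=-2 b=214/633 c=-571/633 d=1921/5697
  seg 3: a=0 b=2551/633 c=450/211 d=-1369/633
  seg 4: a=4 b=1144/633 c=-919/211 d=919/1266
S(39/4) = 44695/13504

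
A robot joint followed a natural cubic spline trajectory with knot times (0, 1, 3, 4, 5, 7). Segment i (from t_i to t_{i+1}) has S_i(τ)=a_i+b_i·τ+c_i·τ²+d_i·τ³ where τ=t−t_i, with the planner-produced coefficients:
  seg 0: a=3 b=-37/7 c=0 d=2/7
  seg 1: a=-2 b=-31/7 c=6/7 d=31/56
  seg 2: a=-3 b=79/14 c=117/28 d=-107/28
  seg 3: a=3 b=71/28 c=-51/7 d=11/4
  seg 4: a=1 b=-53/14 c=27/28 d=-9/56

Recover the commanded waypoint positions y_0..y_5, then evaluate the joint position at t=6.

y_0 = S_0(0) = a_0 = 3
y_1 = S_1(0) = a_1 = -2
y_2 = S_2(0) = a_2 = -3
y_3 = S_3(0) = a_3 = 3
y_4 = S_4(0) = a_4 = 1
y_5 = S_4(2) = -4
t_q=6 is in segment 4 (τ=1); S_4(τ)=-111/56

y_0=3 y_1=-2 y_2=-3 y_3=3 y_4=1 y_5=-4
S(6) = -111/56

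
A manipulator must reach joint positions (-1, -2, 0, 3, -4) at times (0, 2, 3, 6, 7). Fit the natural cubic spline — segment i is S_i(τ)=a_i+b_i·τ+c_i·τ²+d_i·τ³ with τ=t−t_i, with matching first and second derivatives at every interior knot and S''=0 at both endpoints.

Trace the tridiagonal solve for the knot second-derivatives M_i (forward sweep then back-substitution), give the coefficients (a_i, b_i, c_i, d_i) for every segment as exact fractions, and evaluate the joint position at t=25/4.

  seg 0: a=-1 b=-202/161 c=0 d=243/1288
  seg 1: a=-2 b=325/322 c=729/644 d=-13/92
  seg 2: a=0 b=1835/644 c=114/161 d=-853/1932
  seg 3: a=3 b=-1553/322 c=-2103/644 d=701/644
S(25/4) = 9463/5888

Δ: Δ0=-1/2, Δ1=2, Δ2=1, Δ3=-7
row 1: diag=6, rhs=15; c'=1/6, d'=5/2
row 2: denom=8−1·1/6=47/6; d'=(-6−1·5/2)/(47/6)=-51/47
row 3: denom=8−3·18/47=322/47; d'=(-48−3·-51/47)/(322/47)=-2103/322
back: M3=-2103/322
back: M2=-51/47−18/47·-2103/322=228/161
back: M1=5/2−1/6·228/161=729/322
M: M0=0, M1=729/322, M2=228/161, M3=-2103/322, M4=0
seg 0: a=-1, c=M0/2=0, d=(M1−M0)/(6·2)=243/1288, b=Δ0−h0·(2M0+M1)/6=-202/161
seg 1: a=-2, c=M1/2=729/644, d=(M2−M1)/(6·1)=-13/92, b=Δ1−h1·(2M1+M2)/6=325/322
seg 2: a=0, c=M2/2=114/161, d=(M3−M2)/(6·3)=-853/1932, b=Δ2−h2·(2M2+M3)/6=1835/644
seg 3: a=3, c=M3/2=-2103/644, d=(M4−M3)/(6·1)=701/644, b=Δ3−h3·(2M3+M4)/6=-1553/322
t_q=25/4 → seg 3, τ=1/4; S=3+-1553/322·τ+-2103/644·τ²+701/644·τ³=9463/5888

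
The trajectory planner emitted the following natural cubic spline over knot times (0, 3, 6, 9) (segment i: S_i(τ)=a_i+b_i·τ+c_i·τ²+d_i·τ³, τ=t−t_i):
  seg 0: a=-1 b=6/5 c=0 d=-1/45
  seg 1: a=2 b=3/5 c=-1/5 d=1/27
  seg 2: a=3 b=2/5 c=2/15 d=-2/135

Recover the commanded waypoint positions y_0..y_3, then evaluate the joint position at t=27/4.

y_0=-1 y_1=2 y_2=3 y_3=5
S(27/4) = 539/160

y_0 = S_0(0) = a_0 = -1
y_1 = S_1(0) = a_1 = 2
y_2 = S_2(0) = a_2 = 3
y_3 = S_2(3) = 5
t_q=27/4 is in segment 2 (τ=3/4); S_2(τ)=539/160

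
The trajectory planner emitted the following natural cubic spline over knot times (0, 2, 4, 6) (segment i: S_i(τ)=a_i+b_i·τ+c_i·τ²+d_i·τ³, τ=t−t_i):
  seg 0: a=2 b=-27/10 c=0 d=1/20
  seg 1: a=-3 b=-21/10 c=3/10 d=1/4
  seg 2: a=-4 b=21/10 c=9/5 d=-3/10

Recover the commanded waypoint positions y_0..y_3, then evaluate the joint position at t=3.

y_0 = S_0(0) = a_0 = 2
y_1 = S_1(0) = a_1 = -3
y_2 = S_2(0) = a_2 = -4
y_3 = S_2(2) = 5
t_q=3 is in segment 1 (τ=1); S_1(τ)=-91/20

y_0=2 y_1=-3 y_2=-4 y_3=5
S(3) = -91/20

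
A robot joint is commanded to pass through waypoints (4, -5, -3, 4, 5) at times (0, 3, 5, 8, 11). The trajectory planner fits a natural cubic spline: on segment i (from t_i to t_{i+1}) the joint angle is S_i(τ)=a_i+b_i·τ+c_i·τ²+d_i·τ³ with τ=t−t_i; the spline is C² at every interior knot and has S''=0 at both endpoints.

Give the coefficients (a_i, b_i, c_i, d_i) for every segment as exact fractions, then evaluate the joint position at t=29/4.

Δ: Δ0=-3, Δ1=1, Δ2=7/3, Δ3=1/3
row 1: diag=10, rhs=24; c'=1/5, d'=12/5
row 2: denom=10−2·1/5=48/5; d'=(8−2·12/5)/(48/5)=1/3
row 3: denom=12−3·5/16=177/16; d'=(-12−3·1/3)/(177/16)=-208/177
back: M3=-208/177
back: M2=1/3−5/16·-208/177=124/177
back: M1=12/5−1/5·124/177=400/177
M: M0=0, M1=400/177, M2=124/177, M3=-208/177, M4=0
seg 0: a=4, c=M0/2=0, d=(M1−M0)/(6·3)=200/1593, b=Δ0−h0·(2M0+M1)/6=-731/177
seg 1: a=-5, c=M1/2=200/177, d=(M2−M1)/(6·2)=-23/177, b=Δ1−h1·(2M1+M2)/6=-131/177
seg 2: a=-3, c=M2/2=62/177, d=(M3−M2)/(6·3)=-166/1593, b=Δ2−h2·(2M2+M3)/6=131/59
seg 3: a=4, c=M3/2=-104/177, d=(M4−M3)/(6·3)=104/1593, b=Δ3−h3·(2M3+M4)/6=89/59
t_q=29/4 → seg 2, τ=9/4; S=-3+131/59·τ+62/177·τ²+-166/1593·τ³=4875/1888

  seg 0: a=4 b=-731/177 c=0 d=200/1593
  seg 1: a=-5 b=-131/177 c=200/177 d=-23/177
  seg 2: a=-3 b=131/59 c=62/177 d=-166/1593
  seg 3: a=4 b=89/59 c=-104/177 d=104/1593
S(29/4) = 4875/1888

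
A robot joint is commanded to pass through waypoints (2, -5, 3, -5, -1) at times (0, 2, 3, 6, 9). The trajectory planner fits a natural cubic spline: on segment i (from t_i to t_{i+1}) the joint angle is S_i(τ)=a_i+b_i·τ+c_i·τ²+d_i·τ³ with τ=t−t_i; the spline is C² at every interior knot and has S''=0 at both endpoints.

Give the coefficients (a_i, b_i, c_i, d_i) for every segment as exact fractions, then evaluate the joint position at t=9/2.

  seg 0: a=2 b=-2033/255 c=0 d=2281/2040
  seg 1: a=-5 b=2777/510 c=2281/340 d=-4237/1020
  seg 2: a=3 b=6529/1020 c=-489/85 d=557/612
  seg 3: a=-5 b=-1807/510 c=829/340 d=-829/3060
S(9/2) = 7423/2720

Δ: Δ0=-7/2, Δ1=8, Δ2=-8/3, Δ3=4/3
row 1: diag=6, rhs=69; c'=1/6, d'=23/2
row 2: denom=8−1·1/6=47/6; d'=(-64−1·23/2)/(47/6)=-453/47
row 3: denom=12−3·18/47=510/47; d'=(24−3·-453/47)/(510/47)=829/170
back: M3=829/170
back: M2=-453/47−18/47·829/170=-978/85
back: M1=23/2−1/6·-978/85=2281/170
M: M0=0, M1=2281/170, M2=-978/85, M3=829/170, M4=0
seg 0: a=2, c=M0/2=0, d=(M1−M0)/(6·2)=2281/2040, b=Δ0−h0·(2M0+M1)/6=-2033/255
seg 1: a=-5, c=M1/2=2281/340, d=(M2−M1)/(6·1)=-4237/1020, b=Δ1−h1·(2M1+M2)/6=2777/510
seg 2: a=3, c=M2/2=-489/85, d=(M3−M2)/(6·3)=557/612, b=Δ2−h2·(2M2+M3)/6=6529/1020
seg 3: a=-5, c=M3/2=829/340, d=(M4−M3)/(6·3)=-829/3060, b=Δ3−h3·(2M3+M4)/6=-1807/510
t_q=9/2 → seg 2, τ=3/2; S=3+6529/1020·τ+-489/85·τ²+557/612·τ³=7423/2720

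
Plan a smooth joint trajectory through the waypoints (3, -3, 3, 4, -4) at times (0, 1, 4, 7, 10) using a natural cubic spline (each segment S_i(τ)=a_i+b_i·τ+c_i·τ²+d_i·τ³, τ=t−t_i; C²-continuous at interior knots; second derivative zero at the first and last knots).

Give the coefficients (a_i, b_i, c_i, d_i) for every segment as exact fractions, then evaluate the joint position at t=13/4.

  seg 0: a=3 b=-2315/324 c=0 d=371/324
  seg 1: a=-3 b=-601/162 c=371/108 d=-1489/2916
  seg 2: a=3 b=1009/324 c=-94/81 d=227/2916
  seg 3: a=4 b=-283/162 c=-149/324 d=149/2916
S(13/4) = 523/2304

Δ: Δ0=-6, Δ1=2, Δ2=1/3, Δ3=-8/3
row 1: diag=8, rhs=48; c'=3/8, d'=6
row 2: denom=12−3·3/8=87/8; d'=(-10−3·6)/(87/8)=-224/87
row 3: denom=12−3·8/29=324/29; d'=(-18−3·-224/87)/(324/29)=-149/162
back: M3=-149/162
back: M2=-224/87−8/29·-149/162=-188/81
back: M1=6−3/8·-188/81=371/54
M: M0=0, M1=371/54, M2=-188/81, M3=-149/162, M4=0
seg 0: a=3, c=M0/2=0, d=(M1−M0)/(6·1)=371/324, b=Δ0−h0·(2M0+M1)/6=-2315/324
seg 1: a=-3, c=M1/2=371/108, d=(M2−M1)/(6·3)=-1489/2916, b=Δ1−h1·(2M1+M2)/6=-601/162
seg 2: a=3, c=M2/2=-94/81, d=(M3−M2)/(6·3)=227/2916, b=Δ2−h2·(2M2+M3)/6=1009/324
seg 3: a=4, c=M3/2=-149/324, d=(M4−M3)/(6·3)=149/2916, b=Δ3−h3·(2M3+M4)/6=-283/162
t_q=13/4 → seg 1, τ=9/4; S=-3+-601/162·τ+371/108·τ²+-1489/2916·τ³=523/2304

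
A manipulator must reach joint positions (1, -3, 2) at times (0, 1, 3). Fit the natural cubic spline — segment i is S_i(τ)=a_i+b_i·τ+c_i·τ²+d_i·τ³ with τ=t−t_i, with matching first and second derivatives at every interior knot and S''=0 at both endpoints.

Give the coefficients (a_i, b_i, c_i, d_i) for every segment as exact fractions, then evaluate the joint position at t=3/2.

Δ: Δ0=-4, Δ1=5/2
row 1: diag=6, rhs=39; c'=1/3, d'=13/2
back: M1=13/2
M: M0=0, M1=13/2, M2=0
seg 0: a=1, c=M0/2=0, d=(M1−M0)/(6·1)=13/12, b=Δ0−h0·(2M0+M1)/6=-61/12
seg 1: a=-3, c=M1/2=13/4, d=(M2−M1)/(6·2)=-13/24, b=Δ1−h1·(2M1+M2)/6=-11/6
t_q=3/2 → seg 1, τ=1/2; S=-3+-11/6·τ+13/4·τ²+-13/24·τ³=-203/64

  seg 0: a=1 b=-61/12 c=0 d=13/12
  seg 1: a=-3 b=-11/6 c=13/4 d=-13/24
S(3/2) = -203/64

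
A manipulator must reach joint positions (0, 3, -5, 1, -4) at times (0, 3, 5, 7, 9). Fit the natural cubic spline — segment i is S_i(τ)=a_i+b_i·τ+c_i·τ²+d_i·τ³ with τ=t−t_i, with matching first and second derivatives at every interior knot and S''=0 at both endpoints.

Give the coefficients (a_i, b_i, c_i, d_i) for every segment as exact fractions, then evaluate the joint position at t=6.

Δ: Δ0=1, Δ1=-4, Δ2=3, Δ3=-5/2
row 1: diag=10, rhs=-30; c'=1/5, d'=-3
row 2: denom=8−2·1/5=38/5; d'=(42−2·-3)/(38/5)=120/19
row 3: denom=8−2·5/19=142/19; d'=(-33−2·120/19)/(142/19)=-867/142
back: M3=-867/142
back: M2=120/19−5/19·-867/142=1125/142
back: M1=-3−1/5·1125/142=-651/142
M: M0=0, M1=-651/142, M2=1125/142, M3=-867/142, M4=0
seg 0: a=0, c=M0/2=0, d=(M1−M0)/(6·3)=-217/852, b=Δ0−h0·(2M0+M1)/6=935/284
seg 1: a=3, c=M1/2=-651/284, d=(M2−M1)/(6·2)=74/71, b=Δ1−h1·(2M1+M2)/6=-509/142
seg 2: a=-5, c=M2/2=1125/284, d=(M3−M2)/(6·2)=-83/71, b=Δ2−h2·(2M2+M3)/6=-35/142
seg 3: a=1, c=M3/2=-867/284, d=(M4−M3)/(6·2)=289/568, b=Δ3−h3·(2M3+M4)/6=223/142
t_q=6 → seg 2, τ=1; S=-5+-35/142·τ+1125/284·τ²+-83/71·τ³=-697/284

  seg 0: a=0 b=935/284 c=0 d=-217/852
  seg 1: a=3 b=-509/142 c=-651/284 d=74/71
  seg 2: a=-5 b=-35/142 c=1125/284 d=-83/71
  seg 3: a=1 b=223/142 c=-867/284 d=289/568
S(6) = -697/284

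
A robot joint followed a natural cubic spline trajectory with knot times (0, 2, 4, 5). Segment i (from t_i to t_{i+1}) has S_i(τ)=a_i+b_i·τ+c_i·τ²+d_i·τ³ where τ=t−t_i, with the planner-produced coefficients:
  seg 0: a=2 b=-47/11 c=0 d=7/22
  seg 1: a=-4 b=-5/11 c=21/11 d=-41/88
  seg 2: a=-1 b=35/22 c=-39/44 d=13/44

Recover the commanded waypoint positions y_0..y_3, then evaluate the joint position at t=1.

y_0=2 y_1=-4 y_2=-1 y_3=0
S(1) = -43/22

y_0 = S_0(0) = a_0 = 2
y_1 = S_1(0) = a_1 = -4
y_2 = S_2(0) = a_2 = -1
y_3 = S_2(1) = 0
t_q=1 is in segment 0 (τ=1); S_0(τ)=-43/22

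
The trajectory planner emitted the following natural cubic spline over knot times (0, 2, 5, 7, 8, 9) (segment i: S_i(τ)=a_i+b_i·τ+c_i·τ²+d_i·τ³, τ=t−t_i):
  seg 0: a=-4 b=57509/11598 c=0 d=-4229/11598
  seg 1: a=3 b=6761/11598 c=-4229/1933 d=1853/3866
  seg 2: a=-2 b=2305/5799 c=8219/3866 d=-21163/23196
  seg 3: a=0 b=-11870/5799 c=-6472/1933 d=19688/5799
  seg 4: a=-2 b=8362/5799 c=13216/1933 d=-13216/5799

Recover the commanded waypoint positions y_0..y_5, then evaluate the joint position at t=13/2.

y_0 = S_0(0) = a_0 = -4
y_1 = S_1(0) = a_1 = 3
y_2 = S_2(0) = a_2 = -2
y_3 = S_3(0) = a_3 = 0
y_4 = S_4(0) = a_4 = -2
y_5 = S_4(1) = 4
t_q=13/2 is in segment 2 (τ=3/2); S_2(τ)=18585/61856

y_0=-4 y_1=3 y_2=-2 y_3=0 y_4=-2 y_5=4
S(13/2) = 18585/61856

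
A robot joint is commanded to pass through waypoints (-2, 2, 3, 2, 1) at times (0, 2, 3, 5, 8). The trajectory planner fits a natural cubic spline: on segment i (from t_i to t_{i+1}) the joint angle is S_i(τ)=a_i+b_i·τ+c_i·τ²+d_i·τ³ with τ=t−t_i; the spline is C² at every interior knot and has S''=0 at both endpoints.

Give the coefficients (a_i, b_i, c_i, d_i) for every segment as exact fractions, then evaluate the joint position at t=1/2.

  seg 0: a=-2 b=1100/489 c=0 d=-61/978
  seg 1: a=2 b=734/489 c=-61/163 d=-62/489
  seg 2: a=3 b=182/489 c=-123/163 d=623/3912
  seg 3: a=2 b=-719/978 c=131/652 d=-131/5868
S(1/2) = -2303/2608

Δ: Δ0=2, Δ1=1, Δ2=-1/2, Δ3=-1/3
row 1: diag=6, rhs=-6; c'=1/6, d'=-1
row 2: denom=6−1·1/6=35/6; d'=(-9−1·-1)/(35/6)=-48/35
row 3: denom=10−2·12/35=326/35; d'=(1−2·-48/35)/(326/35)=131/326
back: M3=131/326
back: M2=-48/35−12/35·131/326=-246/163
back: M1=-1−1/6·-246/163=-122/163
M: M0=0, M1=-122/163, M2=-246/163, M3=131/326, M4=0
seg 0: a=-2, c=M0/2=0, d=(M1−M0)/(6·2)=-61/978, b=Δ0−h0·(2M0+M1)/6=1100/489
seg 1: a=2, c=M1/2=-61/163, d=(M2−M1)/(6·1)=-62/489, b=Δ1−h1·(2M1+M2)/6=734/489
seg 2: a=3, c=M2/2=-123/163, d=(M3−M2)/(6·2)=623/3912, b=Δ2−h2·(2M2+M3)/6=182/489
seg 3: a=2, c=M3/2=131/652, d=(M4−M3)/(6·3)=-131/5868, b=Δ3−h3·(2M3+M4)/6=-719/978
t_q=1/2 → seg 0, τ=1/2; S=-2+1100/489·τ+0·τ²+-61/978·τ³=-2303/2608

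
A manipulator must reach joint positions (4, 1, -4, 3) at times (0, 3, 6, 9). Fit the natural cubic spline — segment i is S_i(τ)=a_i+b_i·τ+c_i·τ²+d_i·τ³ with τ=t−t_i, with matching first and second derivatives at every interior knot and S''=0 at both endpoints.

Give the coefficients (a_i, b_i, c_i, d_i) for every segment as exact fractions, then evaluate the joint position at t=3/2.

  seg 0: a=4 b=-5/9 c=0 d=-4/81
  seg 1: a=1 b=-17/9 c=-4/9 d=14/81
  seg 2: a=-4 b=1/9 c=10/9 d=-10/81
S(3/2) = 3

Δ: Δ0=-1, Δ1=-5/3, Δ2=7/3
row 1: diag=12, rhs=-4; c'=1/4, d'=-1/3
row 2: denom=12−3·1/4=45/4; d'=(24−3·-1/3)/(45/4)=20/9
back: M2=20/9
back: M1=-1/3−1/4·20/9=-8/9
M: M0=0, M1=-8/9, M2=20/9, M3=0
seg 0: a=4, c=M0/2=0, d=(M1−M0)/(6·3)=-4/81, b=Δ0−h0·(2M0+M1)/6=-5/9
seg 1: a=1, c=M1/2=-4/9, d=(M2−M1)/(6·3)=14/81, b=Δ1−h1·(2M1+M2)/6=-17/9
seg 2: a=-4, c=M2/2=10/9, d=(M3−M2)/(6·3)=-10/81, b=Δ2−h2·(2M2+M3)/6=1/9
t_q=3/2 → seg 0, τ=3/2; S=4+-5/9·τ+0·τ²+-4/81·τ³=3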